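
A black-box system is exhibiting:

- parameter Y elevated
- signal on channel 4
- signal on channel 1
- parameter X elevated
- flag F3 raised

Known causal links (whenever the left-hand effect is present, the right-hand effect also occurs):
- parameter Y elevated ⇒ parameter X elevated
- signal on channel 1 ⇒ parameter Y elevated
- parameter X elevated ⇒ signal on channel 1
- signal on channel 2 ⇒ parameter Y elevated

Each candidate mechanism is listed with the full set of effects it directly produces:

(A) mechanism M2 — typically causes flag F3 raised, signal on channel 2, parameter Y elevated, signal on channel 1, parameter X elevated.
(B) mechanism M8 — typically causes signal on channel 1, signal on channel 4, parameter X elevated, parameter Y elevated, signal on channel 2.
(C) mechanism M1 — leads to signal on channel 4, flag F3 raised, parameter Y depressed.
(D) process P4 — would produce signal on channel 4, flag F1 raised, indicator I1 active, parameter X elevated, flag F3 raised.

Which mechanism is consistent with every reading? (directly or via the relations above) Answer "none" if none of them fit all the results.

For each candidate, compare predicted effects to what was observed:
(A) mechanism M2 — does not account for signal on channel 4
(B) mechanism M8 — parameter Y elevated ✓; signal on channel 4 ✓; signal on channel 1 ✓; parameter X elevated ✓; flag F3 raised ✗
(C) mechanism M1 — fails on parameter Y elevated, signal on channel 1, parameter X elevated (predicts parameter Y depressed, not parameter Y elevated)
(D) process P4 — accounts for every observation (parameter Y elevated by parameter X elevated → signal on channel 1 → parameter Y elevated)
(D) is the only candidate with no mismatches.

D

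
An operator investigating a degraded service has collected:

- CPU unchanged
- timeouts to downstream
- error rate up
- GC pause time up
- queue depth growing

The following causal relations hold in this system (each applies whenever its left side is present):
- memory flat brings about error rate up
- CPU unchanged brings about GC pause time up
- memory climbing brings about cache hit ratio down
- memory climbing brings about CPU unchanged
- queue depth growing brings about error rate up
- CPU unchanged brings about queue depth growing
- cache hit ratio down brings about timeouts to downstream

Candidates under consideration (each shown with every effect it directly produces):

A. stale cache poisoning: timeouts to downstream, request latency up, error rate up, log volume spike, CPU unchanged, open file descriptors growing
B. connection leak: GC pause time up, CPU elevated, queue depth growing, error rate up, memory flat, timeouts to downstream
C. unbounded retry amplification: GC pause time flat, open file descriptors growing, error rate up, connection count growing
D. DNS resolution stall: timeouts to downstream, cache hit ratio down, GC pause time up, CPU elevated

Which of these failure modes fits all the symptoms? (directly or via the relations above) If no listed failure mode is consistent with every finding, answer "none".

A

For each candidate, compare predicted effects to what was observed:
(A) stale cache poisoning — CPU unchanged +; timeouts to downstream +; error rate up +; GC pause time up + (through CPU unchanged → GC pause time up); queue depth growing + (through CPU unchanged → queue depth growing)
(B) connection leak — CPU unchanged -; timeouts to downstream +; error rate up +; GC pause time up +; queue depth growing +
(C) unbounded retry amplification — CPU unchanged -; timeouts to downstream -; error rate up +; GC pause time up -; queue depth growing -
(D) DNS resolution stall — CPU unchanged -; timeouts to downstream +; error rate up -; GC pause time up +; queue depth growing -
Only (A) is consistent with every observation.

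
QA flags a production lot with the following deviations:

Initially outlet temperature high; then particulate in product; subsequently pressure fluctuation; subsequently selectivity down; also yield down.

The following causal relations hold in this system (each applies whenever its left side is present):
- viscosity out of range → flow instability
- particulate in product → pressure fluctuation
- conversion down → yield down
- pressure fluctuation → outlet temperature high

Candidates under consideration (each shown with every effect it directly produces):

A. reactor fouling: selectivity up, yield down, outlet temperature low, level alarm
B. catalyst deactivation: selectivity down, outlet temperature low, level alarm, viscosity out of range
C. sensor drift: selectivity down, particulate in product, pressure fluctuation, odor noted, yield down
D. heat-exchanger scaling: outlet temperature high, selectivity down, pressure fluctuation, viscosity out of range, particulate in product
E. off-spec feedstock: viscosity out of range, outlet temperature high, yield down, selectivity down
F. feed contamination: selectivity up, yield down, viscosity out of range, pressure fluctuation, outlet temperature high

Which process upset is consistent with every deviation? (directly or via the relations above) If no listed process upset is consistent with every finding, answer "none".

Testing each hypothesis:
(A) reactor fouling — outlet temperature high miss; particulate in product miss; pressure fluctuation miss; selectivity down miss; yield down match
(B) catalyst deactivation — outlet temperature high miss; particulate in product miss; pressure fluctuation miss; selectivity down match; yield down miss
(C) sensor drift — accounts for every observation (outlet temperature high through pressure fluctuation → outlet temperature high)
(D) heat-exchanger scaling — does not account for yield down
(E) off-spec feedstock — outlet temperature high match; particulate in product miss; pressure fluctuation miss; selectivity down match; yield down match
(F) feed contamination — fails on particulate in product, selectivity down (predicts selectivity up, not selectivity down)
(C) is the only candidate with no mismatches.

C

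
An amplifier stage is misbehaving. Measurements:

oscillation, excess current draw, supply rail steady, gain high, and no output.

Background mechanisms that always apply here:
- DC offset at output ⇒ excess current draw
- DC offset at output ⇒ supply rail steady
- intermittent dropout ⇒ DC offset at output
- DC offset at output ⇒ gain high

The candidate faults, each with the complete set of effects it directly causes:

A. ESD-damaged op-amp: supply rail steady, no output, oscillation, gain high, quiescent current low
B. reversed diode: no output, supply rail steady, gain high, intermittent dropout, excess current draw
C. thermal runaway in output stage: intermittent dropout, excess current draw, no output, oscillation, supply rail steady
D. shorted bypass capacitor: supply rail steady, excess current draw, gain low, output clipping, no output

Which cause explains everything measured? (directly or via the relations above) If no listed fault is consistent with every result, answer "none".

C

Per-candidate check:
(A) ESD-damaged op-amp — oscillation match; excess current draw miss; supply rail steady match; gain high match; no output match
(B) reversed diode — oscillation miss; excess current draw match; supply rail steady match; gain high match; no output match
(C) thermal runaway in output stage — oscillation match; excess current draw match; supply rail steady match; gain high match (via intermittent dropout → DC offset at output → gain high); no output match
(D) shorted bypass capacitor — fails on oscillation, gain high (predicts gain low, not gain high)
(C) is the only candidate with no mismatches.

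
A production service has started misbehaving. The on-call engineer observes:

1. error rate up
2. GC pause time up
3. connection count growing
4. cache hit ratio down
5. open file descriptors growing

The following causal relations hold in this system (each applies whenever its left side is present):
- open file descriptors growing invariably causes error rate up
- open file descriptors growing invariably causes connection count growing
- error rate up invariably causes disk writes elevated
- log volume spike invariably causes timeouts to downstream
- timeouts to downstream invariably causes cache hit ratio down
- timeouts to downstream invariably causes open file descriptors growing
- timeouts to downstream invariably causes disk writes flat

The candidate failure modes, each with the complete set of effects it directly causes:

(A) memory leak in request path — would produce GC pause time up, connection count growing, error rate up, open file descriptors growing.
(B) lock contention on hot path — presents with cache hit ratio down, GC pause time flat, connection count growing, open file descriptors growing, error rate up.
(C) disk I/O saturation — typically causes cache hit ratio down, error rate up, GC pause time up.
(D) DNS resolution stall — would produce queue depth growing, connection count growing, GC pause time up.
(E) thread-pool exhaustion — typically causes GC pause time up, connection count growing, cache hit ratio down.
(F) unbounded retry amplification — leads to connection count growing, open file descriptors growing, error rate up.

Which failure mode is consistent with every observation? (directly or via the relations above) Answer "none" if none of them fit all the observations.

none

For each candidate, compare predicted effects to what was observed:
(A) memory leak in request path — error rate up match; GC pause time up match; connection count growing match; cache hit ratio down miss; open file descriptors growing match
(B) lock contention on hot path — fails on GC pause time up (predicts GC pause time flat, not GC pause time up)
(C) disk I/O saturation — error rate up match; GC pause time up match; connection count growing miss; cache hit ratio down match; open file descriptors growing miss
(D) DNS resolution stall — error rate up miss; GC pause time up match; connection count growing match; cache hit ratio down miss; open file descriptors growing miss
(E) thread-pool exhaustion — does not account for error rate up, open file descriptors growing
(F) unbounded retry amplification — does not account for GC pause time up, cache hit ratio down
None of the listed candidates fits everything.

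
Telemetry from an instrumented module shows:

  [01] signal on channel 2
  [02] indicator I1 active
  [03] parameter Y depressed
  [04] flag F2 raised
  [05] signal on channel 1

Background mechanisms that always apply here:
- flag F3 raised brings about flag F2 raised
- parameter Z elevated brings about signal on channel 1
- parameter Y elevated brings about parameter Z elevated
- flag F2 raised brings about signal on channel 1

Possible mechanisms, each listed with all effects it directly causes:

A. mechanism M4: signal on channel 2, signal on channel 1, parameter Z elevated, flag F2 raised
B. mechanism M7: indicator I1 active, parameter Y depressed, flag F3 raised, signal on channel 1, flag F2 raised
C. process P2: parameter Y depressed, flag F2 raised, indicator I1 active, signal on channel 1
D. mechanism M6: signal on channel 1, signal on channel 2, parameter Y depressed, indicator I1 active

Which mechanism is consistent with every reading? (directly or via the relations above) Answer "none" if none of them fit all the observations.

Testing each hypothesis:
(A) mechanism M4 — signal on channel 2 +; indicator I1 active -; parameter Y depressed -; flag F2 raised +; signal on channel 1 +
(B) mechanism M7 — does not account for signal on channel 2
(C) process P2 — does not account for signal on channel 2
(D) mechanism M6 — signal on channel 2 +; indicator I1 active +; parameter Y depressed +; flag F2 raised -; signal on channel 1 +
Every candidate fails on at least one observation.

none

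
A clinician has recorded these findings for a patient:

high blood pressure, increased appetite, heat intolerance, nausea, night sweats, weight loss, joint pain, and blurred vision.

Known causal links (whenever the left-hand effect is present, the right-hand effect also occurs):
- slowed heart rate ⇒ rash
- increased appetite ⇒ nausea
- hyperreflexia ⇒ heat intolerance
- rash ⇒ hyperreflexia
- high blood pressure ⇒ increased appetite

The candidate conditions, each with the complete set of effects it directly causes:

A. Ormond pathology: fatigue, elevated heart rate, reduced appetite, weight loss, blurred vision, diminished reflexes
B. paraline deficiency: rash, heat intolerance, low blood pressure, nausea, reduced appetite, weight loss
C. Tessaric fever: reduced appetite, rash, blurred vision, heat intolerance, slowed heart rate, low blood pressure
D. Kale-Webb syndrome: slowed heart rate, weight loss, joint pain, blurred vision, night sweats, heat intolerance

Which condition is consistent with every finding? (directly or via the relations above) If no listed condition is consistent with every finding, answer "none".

Testing each hypothesis:
(A) Ormond pathology — high blood pressure miss; increased appetite miss; heat intolerance miss; nausea miss; night sweats miss; weight loss match; joint pain miss; blurred vision match
(B) paraline deficiency — high blood pressure miss; increased appetite miss; heat intolerance match; nausea match; night sweats miss; weight loss match; joint pain miss; blurred vision miss
(C) Tessaric fever — high blood pressure miss; increased appetite miss; heat intolerance match; nausea miss; night sweats miss; weight loss miss; joint pain miss; blurred vision match
(D) Kale-Webb syndrome — high blood pressure miss; increased appetite miss; heat intolerance match; nausea miss; night sweats match; weight loss match; joint pain match; blurred vision match
No candidate is consistent with all observations.

none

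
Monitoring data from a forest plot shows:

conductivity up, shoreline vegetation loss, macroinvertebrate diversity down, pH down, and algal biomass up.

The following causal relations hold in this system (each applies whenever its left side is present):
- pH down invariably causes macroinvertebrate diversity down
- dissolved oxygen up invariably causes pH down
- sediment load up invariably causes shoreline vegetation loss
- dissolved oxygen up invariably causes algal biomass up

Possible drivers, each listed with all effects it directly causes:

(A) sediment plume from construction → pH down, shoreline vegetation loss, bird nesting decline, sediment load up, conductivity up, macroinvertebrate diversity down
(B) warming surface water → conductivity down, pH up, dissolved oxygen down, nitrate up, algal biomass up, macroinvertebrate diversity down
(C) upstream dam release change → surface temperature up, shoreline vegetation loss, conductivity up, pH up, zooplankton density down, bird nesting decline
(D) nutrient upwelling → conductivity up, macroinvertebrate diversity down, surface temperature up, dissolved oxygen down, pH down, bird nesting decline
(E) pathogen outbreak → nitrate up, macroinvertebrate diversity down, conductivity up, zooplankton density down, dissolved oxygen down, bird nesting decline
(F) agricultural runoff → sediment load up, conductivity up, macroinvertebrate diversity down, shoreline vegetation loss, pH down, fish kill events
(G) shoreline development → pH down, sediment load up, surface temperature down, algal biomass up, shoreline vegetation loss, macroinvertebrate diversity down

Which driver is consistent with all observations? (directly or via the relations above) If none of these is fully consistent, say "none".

none

Checking each candidate against the observations:
(A) sediment plume from construction — conductivity up match; shoreline vegetation loss match; macroinvertebrate diversity down match; pH down match; algal biomass up miss
(B) warming surface water — fails on conductivity up, shoreline vegetation loss, pH down (predicts conductivity down, not conductivity up; predicts pH up, not pH down)
(C) upstream dam release change — conductivity up match; shoreline vegetation loss match; macroinvertebrate diversity down miss; pH down miss; algal biomass up miss
(D) nutrient upwelling — conductivity up match; shoreline vegetation loss miss; macroinvertebrate diversity down match; pH down match; algal biomass up miss
(E) pathogen outbreak — conductivity up match; shoreline vegetation loss miss; macroinvertebrate diversity down match; pH down miss; algal biomass up miss
(F) agricultural runoff — conductivity up match; shoreline vegetation loss match; macroinvertebrate diversity down match; pH down match; algal biomass up miss
(G) shoreline development — conductivity up miss; shoreline vegetation loss match; macroinvertebrate diversity down match; pH down match; algal biomass up match
None of the listed candidates fits everything.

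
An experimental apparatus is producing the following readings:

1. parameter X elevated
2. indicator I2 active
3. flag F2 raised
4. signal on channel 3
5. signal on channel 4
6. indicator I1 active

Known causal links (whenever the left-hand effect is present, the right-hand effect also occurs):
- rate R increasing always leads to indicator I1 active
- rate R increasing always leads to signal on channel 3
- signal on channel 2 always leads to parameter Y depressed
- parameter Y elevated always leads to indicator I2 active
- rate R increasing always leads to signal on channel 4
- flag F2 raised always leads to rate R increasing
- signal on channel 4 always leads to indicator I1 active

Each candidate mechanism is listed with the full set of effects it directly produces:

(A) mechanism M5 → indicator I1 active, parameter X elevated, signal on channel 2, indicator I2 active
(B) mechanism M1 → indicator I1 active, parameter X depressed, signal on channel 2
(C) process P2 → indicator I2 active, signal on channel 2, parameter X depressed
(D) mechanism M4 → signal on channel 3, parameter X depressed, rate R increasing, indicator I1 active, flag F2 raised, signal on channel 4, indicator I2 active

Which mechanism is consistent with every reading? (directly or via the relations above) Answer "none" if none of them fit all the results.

none

Per-candidate check:
(A) mechanism M5 — does not account for flag F2 raised, signal on channel 3, signal on channel 4
(B) mechanism M1 — fails on parameter X elevated, indicator I2 active, flag F2 raised, signal on channel 3, signal on channel 4 (predicts parameter X depressed, not parameter X elevated)
(C) process P2 — fails on parameter X elevated, flag F2 raised, signal on channel 3, signal on channel 4, indicator I1 active (predicts parameter X depressed, not parameter X elevated)
(D) mechanism M4 — parameter X elevated -; indicator I2 active +; flag F2 raised +; signal on channel 3 +; signal on channel 4 +; indicator I1 active +
None of the listed candidates fits everything.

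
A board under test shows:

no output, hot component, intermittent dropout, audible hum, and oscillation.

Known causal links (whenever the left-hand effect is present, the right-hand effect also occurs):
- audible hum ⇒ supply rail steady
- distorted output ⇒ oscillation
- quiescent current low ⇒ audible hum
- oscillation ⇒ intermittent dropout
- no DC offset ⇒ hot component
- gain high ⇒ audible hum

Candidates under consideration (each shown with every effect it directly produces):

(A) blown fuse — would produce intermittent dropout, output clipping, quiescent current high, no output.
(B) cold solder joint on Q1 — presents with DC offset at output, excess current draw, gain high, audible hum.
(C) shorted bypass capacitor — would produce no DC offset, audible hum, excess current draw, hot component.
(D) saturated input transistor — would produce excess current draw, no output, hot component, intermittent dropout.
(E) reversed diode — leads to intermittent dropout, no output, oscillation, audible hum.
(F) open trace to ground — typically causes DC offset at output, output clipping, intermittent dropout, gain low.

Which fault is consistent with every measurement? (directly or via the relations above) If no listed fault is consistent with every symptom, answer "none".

Checking each candidate against the observations:
(A) blown fuse — no output yes; hot component NO; intermittent dropout yes; audible hum NO; oscillation NO
(B) cold solder joint on Q1 — no output NO; hot component NO; intermittent dropout NO; audible hum yes; oscillation NO
(C) shorted bypass capacitor — no output NO; hot component yes; intermittent dropout NO; audible hum yes; oscillation NO
(D) saturated input transistor — does not account for audible hum, oscillation
(E) reversed diode — no output yes; hot component NO; intermittent dropout yes; audible hum yes; oscillation yes
(F) open trace to ground — no output NO; hot component NO; intermittent dropout yes; audible hum NO; oscillation NO
None of the listed candidates fits everything.

none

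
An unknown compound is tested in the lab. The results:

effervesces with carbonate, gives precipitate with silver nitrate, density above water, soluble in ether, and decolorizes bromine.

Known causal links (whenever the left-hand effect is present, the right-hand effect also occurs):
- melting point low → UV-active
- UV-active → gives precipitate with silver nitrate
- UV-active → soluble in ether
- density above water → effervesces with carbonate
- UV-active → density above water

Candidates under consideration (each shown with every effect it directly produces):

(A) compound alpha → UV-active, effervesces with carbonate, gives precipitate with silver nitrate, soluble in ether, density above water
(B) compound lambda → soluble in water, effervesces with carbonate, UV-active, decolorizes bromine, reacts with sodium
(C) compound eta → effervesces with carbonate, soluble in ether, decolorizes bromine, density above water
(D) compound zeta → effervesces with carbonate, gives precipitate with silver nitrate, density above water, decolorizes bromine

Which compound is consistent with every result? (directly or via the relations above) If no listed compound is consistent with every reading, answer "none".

B

Testing each hypothesis:
(A) compound alpha — effervesces with carbonate yes; gives precipitate with silver nitrate yes; density above water yes; soluble in ether yes; decolorizes bromine NO
(B) compound lambda — accounts for every observation (gives precipitate with silver nitrate by UV-active → gives precipitate with silver nitrate)
(C) compound eta — effervesces with carbonate yes; gives precipitate with silver nitrate NO; density above water yes; soluble in ether yes; decolorizes bromine yes
(D) compound zeta — effervesces with carbonate yes; gives precipitate with silver nitrate yes; density above water yes; soluble in ether NO; decolorizes bromine yes
Only (B) is consistent with every observation.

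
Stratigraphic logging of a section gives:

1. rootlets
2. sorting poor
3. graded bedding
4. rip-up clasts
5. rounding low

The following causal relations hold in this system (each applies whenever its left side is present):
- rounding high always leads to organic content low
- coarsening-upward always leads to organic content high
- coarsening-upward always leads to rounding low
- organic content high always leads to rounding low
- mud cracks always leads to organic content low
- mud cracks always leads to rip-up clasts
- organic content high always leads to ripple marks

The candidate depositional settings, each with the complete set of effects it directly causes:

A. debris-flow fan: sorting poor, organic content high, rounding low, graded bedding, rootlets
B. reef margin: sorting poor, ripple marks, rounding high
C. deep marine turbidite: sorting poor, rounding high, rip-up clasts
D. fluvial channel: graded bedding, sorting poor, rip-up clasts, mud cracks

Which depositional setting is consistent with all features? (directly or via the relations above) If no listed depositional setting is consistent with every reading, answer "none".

Checking each candidate against the observations:
(A) debris-flow fan — does not account for rip-up clasts
(B) reef margin — fails on rootlets, graded bedding, rip-up clasts, rounding low (predicts rounding high, not rounding low)
(C) deep marine turbidite — rootlets ✗; sorting poor ✓; graded bedding ✗; rip-up clasts ✓; rounding low ✗
(D) fluvial channel — rootlets ✗; sorting poor ✓; graded bedding ✓; rip-up clasts ✓; rounding low ✗
No candidate is consistent with all observations.

none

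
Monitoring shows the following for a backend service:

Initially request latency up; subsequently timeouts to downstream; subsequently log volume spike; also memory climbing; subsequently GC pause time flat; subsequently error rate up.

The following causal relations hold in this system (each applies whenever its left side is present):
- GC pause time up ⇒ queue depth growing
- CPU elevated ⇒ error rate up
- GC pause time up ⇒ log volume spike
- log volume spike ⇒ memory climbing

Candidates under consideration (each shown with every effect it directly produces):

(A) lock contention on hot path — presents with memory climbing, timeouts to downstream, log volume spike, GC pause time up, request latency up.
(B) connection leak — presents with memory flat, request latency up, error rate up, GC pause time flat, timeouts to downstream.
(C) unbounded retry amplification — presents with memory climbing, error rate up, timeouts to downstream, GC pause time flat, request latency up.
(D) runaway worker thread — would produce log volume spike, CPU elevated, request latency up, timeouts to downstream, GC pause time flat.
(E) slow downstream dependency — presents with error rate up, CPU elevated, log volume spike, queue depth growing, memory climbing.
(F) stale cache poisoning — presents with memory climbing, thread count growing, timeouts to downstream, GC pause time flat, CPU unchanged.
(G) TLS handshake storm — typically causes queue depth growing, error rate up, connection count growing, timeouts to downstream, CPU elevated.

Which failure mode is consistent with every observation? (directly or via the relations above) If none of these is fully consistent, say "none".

Per-candidate check:
(A) lock contention on hot path — request latency up ✓; timeouts to downstream ✓; log volume spike ✓; memory climbing ✓; GC pause time flat ✗; error rate up ✗
(B) connection leak — request latency up ✓; timeouts to downstream ✓; log volume spike ✗; memory climbing ✗; GC pause time flat ✓; error rate up ✓
(C) unbounded retry amplification — does not account for log volume spike
(D) runaway worker thread — request latency up ✓; timeouts to downstream ✓; log volume spike ✓; memory climbing ✓ (by log volume spike → memory climbing); GC pause time flat ✓; error rate up ✓ (by CPU elevated → error rate up)
(E) slow downstream dependency — does not account for request latency up, timeouts to downstream, GC pause time flat
(F) stale cache poisoning — does not account for request latency up, log volume spike, error rate up
(G) TLS handshake storm — request latency up ✗; timeouts to downstream ✓; log volume spike ✗; memory climbing ✗; GC pause time flat ✗; error rate up ✓
(D) is the only candidate with no mismatches.

D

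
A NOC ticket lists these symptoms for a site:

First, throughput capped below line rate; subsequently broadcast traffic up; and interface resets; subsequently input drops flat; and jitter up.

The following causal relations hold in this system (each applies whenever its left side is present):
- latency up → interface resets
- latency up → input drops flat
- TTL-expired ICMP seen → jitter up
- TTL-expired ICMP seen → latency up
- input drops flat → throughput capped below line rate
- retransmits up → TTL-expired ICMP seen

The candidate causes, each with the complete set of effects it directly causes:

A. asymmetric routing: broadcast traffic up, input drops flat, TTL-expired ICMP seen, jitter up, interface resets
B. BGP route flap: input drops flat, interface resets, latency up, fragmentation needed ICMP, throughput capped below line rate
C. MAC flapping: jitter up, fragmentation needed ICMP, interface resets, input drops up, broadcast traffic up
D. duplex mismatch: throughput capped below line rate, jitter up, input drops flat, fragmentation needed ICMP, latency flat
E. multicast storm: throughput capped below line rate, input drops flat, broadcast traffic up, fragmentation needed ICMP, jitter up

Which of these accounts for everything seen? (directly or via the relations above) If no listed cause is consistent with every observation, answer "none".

Checking each candidate against the observations:
(A) asymmetric routing — throughput capped below line rate yes (via input drops flat → throughput capped below line rate); broadcast traffic up yes; interface resets yes; input drops flat yes; jitter up yes
(B) BGP route flap — does not account for broadcast traffic up, jitter up
(C) MAC flapping — throughput capped below line rate NO; broadcast traffic up yes; interface resets yes; input drops flat NO; jitter up yes
(D) duplex mismatch — throughput capped below line rate yes; broadcast traffic up NO; interface resets NO; input drops flat yes; jitter up yes
(E) multicast storm — does not account for interface resets
(A) is the only candidate with no mismatches.

A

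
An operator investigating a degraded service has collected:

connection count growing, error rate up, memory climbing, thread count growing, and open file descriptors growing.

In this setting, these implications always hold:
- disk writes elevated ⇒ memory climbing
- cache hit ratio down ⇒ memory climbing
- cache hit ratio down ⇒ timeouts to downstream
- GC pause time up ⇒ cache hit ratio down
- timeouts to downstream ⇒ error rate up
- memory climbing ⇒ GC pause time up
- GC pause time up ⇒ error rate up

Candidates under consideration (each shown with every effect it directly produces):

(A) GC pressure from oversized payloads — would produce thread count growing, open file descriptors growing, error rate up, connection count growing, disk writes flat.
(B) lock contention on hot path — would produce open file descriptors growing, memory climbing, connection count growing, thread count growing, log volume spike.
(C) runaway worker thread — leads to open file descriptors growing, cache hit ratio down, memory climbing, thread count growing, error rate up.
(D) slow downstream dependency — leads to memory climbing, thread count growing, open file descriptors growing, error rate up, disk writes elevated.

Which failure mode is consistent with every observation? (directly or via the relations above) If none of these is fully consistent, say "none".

For each candidate, compare predicted effects to what was observed:
(A) GC pressure from oversized payloads — does not account for memory climbing
(B) lock contention on hot path — connection count growing match; error rate up match (via memory climbing → GC pause time up → error rate up); memory climbing match; thread count growing match; open file descriptors growing match
(C) runaway worker thread — connection count growing miss; error rate up match; memory climbing match; thread count growing match; open file descriptors growing match
(D) slow downstream dependency — does not account for connection count growing
Only (B) is consistent with every observation.

B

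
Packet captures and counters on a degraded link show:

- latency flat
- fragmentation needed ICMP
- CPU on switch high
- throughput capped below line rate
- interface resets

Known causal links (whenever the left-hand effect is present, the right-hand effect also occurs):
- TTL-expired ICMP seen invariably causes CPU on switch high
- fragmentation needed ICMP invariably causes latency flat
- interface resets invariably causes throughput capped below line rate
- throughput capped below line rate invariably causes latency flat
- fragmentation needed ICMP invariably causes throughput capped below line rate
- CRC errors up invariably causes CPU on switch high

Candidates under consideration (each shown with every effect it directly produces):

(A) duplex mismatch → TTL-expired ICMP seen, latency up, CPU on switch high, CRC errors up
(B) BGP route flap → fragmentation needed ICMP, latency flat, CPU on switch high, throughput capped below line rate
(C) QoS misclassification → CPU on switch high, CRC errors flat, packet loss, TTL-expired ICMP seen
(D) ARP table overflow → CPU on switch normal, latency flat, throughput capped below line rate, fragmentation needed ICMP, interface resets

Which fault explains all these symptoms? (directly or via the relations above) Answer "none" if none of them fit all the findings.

Checking each candidate against the observations:
(A) duplex mismatch — latency flat -; fragmentation needed ICMP -; CPU on switch high +; throughput capped below line rate -; interface resets -
(B) BGP route flap — does not account for interface resets
(C) QoS misclassification — latency flat -; fragmentation needed ICMP -; CPU on switch high +; throughput capped below line rate -; interface resets -
(D) ARP table overflow — latency flat +; fragmentation needed ICMP +; CPU on switch high -; throughput capped below line rate +; interface resets +
None of the listed candidates fits everything.

none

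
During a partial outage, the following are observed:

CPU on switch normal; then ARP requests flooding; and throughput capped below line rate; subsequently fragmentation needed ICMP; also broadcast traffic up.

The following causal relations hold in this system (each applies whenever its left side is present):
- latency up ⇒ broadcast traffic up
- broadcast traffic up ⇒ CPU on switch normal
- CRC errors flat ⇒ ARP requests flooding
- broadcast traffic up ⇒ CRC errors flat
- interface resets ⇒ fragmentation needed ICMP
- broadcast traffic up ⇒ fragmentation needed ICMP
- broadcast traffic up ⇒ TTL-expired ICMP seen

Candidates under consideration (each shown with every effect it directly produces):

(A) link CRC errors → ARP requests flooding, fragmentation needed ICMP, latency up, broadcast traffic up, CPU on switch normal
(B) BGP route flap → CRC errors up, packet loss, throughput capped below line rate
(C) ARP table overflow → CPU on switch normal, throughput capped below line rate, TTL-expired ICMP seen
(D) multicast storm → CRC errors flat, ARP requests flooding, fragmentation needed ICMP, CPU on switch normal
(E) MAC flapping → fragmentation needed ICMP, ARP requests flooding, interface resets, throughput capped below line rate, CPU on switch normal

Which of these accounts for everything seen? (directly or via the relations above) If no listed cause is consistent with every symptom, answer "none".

none

Testing each hypothesis:
(A) link CRC errors — CPU on switch normal match; ARP requests flooding match; throughput capped below line rate miss; fragmentation needed ICMP match; broadcast traffic up match
(B) BGP route flap — CPU on switch normal miss; ARP requests flooding miss; throughput capped below line rate match; fragmentation needed ICMP miss; broadcast traffic up miss
(C) ARP table overflow — does not account for ARP requests flooding, fragmentation needed ICMP, broadcast traffic up
(D) multicast storm — does not account for throughput capped below line rate, broadcast traffic up
(E) MAC flapping — CPU on switch normal match; ARP requests flooding match; throughput capped below line rate match; fragmentation needed ICMP match; broadcast traffic up miss
No candidate is consistent with all observations.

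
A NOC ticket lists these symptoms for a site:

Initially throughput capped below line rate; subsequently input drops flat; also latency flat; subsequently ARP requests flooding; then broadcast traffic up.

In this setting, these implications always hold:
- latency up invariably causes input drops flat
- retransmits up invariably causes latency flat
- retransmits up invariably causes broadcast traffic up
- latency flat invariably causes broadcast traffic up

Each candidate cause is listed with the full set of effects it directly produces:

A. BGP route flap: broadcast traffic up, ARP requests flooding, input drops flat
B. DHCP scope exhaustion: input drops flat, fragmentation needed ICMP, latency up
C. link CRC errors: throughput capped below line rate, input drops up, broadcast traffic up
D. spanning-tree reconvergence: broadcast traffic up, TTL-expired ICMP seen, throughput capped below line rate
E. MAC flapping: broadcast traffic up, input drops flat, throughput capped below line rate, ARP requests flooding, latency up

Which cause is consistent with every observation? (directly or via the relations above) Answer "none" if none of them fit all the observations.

none

For each candidate, compare predicted effects to what was observed:
(A) BGP route flap — throughput capped below line rate NO; input drops flat yes; latency flat NO; ARP requests flooding yes; broadcast traffic up yes
(B) DHCP scope exhaustion — fails on throughput capped below line rate, latency flat, ARP requests flooding, broadcast traffic up (predicts latency up, not latency flat)
(C) link CRC errors — throughput capped below line rate yes; input drops flat NO; latency flat NO; ARP requests flooding NO; broadcast traffic up yes
(D) spanning-tree reconvergence — throughput capped below line rate yes; input drops flat NO; latency flat NO; ARP requests flooding NO; broadcast traffic up yes
(E) MAC flapping — fails on latency flat (predicts latency up, not latency flat)
No candidate is consistent with all observations.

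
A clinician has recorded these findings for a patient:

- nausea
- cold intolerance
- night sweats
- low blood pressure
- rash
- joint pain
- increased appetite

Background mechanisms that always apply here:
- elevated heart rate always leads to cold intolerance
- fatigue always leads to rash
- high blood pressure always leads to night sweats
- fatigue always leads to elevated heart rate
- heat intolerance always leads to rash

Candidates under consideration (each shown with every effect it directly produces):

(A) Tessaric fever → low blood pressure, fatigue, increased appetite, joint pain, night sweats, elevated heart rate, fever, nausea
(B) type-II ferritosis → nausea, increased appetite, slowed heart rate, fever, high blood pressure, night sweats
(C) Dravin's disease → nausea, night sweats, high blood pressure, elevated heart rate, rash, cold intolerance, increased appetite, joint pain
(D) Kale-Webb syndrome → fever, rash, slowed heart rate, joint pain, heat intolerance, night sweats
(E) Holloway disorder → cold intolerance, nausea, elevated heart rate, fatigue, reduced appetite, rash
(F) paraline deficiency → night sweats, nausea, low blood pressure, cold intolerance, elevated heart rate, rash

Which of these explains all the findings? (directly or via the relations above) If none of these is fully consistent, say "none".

Testing each hypothesis:
(A) Tessaric fever — accounts for every observation (cold intolerance through elevated heart rate → cold intolerance)
(B) type-II ferritosis — fails on cold intolerance, low blood pressure, rash, joint pain (predicts high blood pressure, not low blood pressure)
(C) Dravin's disease — nausea +; cold intolerance +; night sweats +; low blood pressure -; rash +; joint pain +; increased appetite +
(D) Kale-Webb syndrome — nausea -; cold intolerance -; night sweats +; low blood pressure -; rash +; joint pain +; increased appetite -
(E) Holloway disorder — nausea +; cold intolerance +; night sweats -; low blood pressure -; rash +; joint pain -; increased appetite -
(F) paraline deficiency — nausea +; cold intolerance +; night sweats +; low blood pressure +; rash +; joint pain -; increased appetite -
(A) is the only candidate with no mismatches.

A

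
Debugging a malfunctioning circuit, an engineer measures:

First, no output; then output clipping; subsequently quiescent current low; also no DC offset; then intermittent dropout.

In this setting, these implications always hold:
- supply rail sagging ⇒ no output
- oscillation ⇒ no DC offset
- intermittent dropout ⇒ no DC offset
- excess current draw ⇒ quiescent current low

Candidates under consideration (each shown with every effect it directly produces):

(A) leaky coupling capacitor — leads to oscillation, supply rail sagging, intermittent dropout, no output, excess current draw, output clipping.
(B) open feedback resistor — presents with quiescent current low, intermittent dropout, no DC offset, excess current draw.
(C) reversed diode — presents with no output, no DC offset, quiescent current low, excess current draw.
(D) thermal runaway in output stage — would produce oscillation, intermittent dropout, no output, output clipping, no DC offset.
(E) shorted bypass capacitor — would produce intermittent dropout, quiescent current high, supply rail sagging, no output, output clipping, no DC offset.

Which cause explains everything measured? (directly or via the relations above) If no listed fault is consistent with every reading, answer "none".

A

For each candidate, compare predicted effects to what was observed:
(A) leaky coupling capacitor — no output yes; output clipping yes; quiescent current low yes (by excess current draw → quiescent current low); no DC offset yes (by intermittent dropout → no DC offset); intermittent dropout yes
(B) open feedback resistor — does not account for no output, output clipping
(C) reversed diode — no output yes; output clipping NO; quiescent current low yes; no DC offset yes; intermittent dropout NO
(D) thermal runaway in output stage — no output yes; output clipping yes; quiescent current low NO; no DC offset yes; intermittent dropout yes
(E) shorted bypass capacitor — no output yes; output clipping yes; quiescent current low NO; no DC offset yes; intermittent dropout yes
(A) alone accounts for all the evidence.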